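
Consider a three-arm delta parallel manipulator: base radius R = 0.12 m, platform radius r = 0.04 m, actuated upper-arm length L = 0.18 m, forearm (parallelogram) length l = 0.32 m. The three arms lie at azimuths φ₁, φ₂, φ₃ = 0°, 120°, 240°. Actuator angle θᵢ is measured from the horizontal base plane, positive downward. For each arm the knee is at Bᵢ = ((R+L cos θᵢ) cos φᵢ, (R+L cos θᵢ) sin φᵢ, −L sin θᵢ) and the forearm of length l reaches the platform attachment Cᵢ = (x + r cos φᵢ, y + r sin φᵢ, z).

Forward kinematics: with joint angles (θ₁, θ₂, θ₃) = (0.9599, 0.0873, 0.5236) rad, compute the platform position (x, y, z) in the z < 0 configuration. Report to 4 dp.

(-0.1022, 0.0506, -0.2829)

φ1=0.0°: virtual centre (0.1832, 0.0000, -0.1474), radius l
φ2=120.0°: virtual centre (-0.1297, 0.2246, -0.0157), radius l
O3 = (0.2359·cos240.0°, 0.2359·sin240.0°, -0.0900) = (-0.1179, -0.2043, -0.0900)
eliminate P² terms by subtracting sphere 1 from 2 and 3
[-0.6258 0.4491 0.2635]·P = 0.0122;  [-0.6024 -0.4086 0.1149]·P = 0.0084
det = 0.5262;  x = -0.0166+0.3026z,  y = 0.0039+-0.1650z
sphere 1 gives Az²+Bz+C=0 with A=1.1188, B=0.1726, C=-0.0407;  B²−4AC=0.2119;  roots -0.2829, 0.1286;  negative root z = -0.2829
x = -0.1022, y = 0.0506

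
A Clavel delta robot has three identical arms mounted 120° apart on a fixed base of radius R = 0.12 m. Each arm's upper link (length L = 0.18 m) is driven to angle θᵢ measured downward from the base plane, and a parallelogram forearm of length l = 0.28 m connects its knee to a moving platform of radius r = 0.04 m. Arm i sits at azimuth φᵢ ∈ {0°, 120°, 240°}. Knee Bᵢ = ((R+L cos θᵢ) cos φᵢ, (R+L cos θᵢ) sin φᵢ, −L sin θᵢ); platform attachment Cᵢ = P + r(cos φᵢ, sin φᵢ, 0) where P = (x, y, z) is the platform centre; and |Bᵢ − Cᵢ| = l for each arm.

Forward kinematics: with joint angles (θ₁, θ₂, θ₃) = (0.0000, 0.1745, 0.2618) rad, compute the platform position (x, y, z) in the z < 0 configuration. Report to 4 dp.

(0.0144, 0.0053, -0.1344)

arm 1 at φ=0.0°: ρ1 = 0.2600;  O1 = (0.2600, 0.0000, 0.0000)
O2 = (0.2573·cos120.0°, 0.2573·sin120.0°, -0.0313) = (-0.1286, 0.2228, -0.0313)
O3 = (0.2539·cos240.0°, 0.2539·sin240.0°, -0.0466) = (-0.1269, -0.2199, -0.0466)
eliminate P² terms by subtracting sphere 1 from 2 and 3
[-0.7773 0.4456 -0.0625]·P = -0.0004;  [-0.7739 -0.4397 -0.0932]·P = -0.0010
det = 0.6866;  x = 0.0009+-0.1005z,  y = 0.0006+-0.0350z
into |P−O₁|² = l²: 1.0113z² + 0.0520z + -0.0113 = 0;  Δ = 0.0483;  z = -0.1344 or 0.0830 → z<0 root = -0.1344
x = 0.0144, y = 0.0053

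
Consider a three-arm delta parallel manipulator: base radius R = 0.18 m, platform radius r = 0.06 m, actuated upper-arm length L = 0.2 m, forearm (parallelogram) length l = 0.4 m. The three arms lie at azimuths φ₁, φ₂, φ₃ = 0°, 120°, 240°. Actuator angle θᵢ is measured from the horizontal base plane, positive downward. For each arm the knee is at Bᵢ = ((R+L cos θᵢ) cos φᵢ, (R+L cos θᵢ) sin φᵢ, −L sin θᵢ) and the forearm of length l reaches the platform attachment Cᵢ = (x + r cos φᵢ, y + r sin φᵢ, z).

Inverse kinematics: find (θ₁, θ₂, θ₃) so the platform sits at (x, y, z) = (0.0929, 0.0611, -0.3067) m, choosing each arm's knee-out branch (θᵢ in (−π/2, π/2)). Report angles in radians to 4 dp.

φ1=0.0° → target in arm frame (0.0929, 0.0611)
  A cos θ + B sin θ = C:  0.0271·cos θ + -0.3067·sin θ = 0.0537
  γ=atan2(-0.3067,0.0271)=-1.4827;  ψ=arccos(0.1743)=1.3956;  θ1=γ+ψ≈-0.0871
rotate P by −φ2: (0.0065, -0.1110, -0.3067)
  e−x'=0.1135;  (l²−L²−(e−x')²−y'²−z²)/2L = 0.0018
  √(A²+B²)=0.3270;  θ2 = -1.2163+1.5653 ≈ 0.3490
arm 3 (φ=240.0°): x'=-0.0994, y'=0.0499
  e−x'=0.2194;  (l²−L²−(e−x')²−y'²−z²)/2L = -0.0617
  θ3 = atan2(B,A) + arccos(C/0.3771) = 0.7852

θ₁ = -0.0871, θ₂ = 0.3490, θ₃ = 0.7852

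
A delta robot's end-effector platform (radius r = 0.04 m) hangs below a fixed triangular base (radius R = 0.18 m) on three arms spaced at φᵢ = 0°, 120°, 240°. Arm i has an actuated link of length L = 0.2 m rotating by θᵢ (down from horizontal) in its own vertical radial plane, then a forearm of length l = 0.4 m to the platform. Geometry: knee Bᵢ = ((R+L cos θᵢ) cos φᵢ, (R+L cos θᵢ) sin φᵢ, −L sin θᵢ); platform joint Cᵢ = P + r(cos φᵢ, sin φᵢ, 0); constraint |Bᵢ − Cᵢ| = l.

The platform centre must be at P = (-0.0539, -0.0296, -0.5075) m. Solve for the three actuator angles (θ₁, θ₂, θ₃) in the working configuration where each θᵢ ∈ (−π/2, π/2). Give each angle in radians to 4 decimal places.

θ₁ = 1.3092, θ₂ = 1.1347, θ₃ = 0.9598

rotate P by −φ1: (-0.0539, -0.0296, -0.5075)
  e−x'=0.1939;  (l²−L²−(e−x')²−y'²−z²)/2L = -0.4401
  γ=atan2(-0.5075,0.1939)=-1.2058;  ψ=arccos(-0.8100)=2.5150;  θ1=γ+ψ≈1.3092
φ2=120.0° → target in arm frame (0.0013, 0.0615)
  A=0.1387, B=-0.5075, C=(l²−L²−A²−y'²−z²)/(2L)=-0.4014
  √(A²+B²)=0.5261;  θ2 = -1.3040+2.4387 ≈ 1.1347
φ3=240.0° → target in arm frame (0.0526, -0.0319)
  A=0.0874, B=-0.5075, C=(l²−L²−A²−y'²−z²)/(2L)=-0.3655
  θ3 = atan2(B,A) + arccos(C/0.5150) = 0.9598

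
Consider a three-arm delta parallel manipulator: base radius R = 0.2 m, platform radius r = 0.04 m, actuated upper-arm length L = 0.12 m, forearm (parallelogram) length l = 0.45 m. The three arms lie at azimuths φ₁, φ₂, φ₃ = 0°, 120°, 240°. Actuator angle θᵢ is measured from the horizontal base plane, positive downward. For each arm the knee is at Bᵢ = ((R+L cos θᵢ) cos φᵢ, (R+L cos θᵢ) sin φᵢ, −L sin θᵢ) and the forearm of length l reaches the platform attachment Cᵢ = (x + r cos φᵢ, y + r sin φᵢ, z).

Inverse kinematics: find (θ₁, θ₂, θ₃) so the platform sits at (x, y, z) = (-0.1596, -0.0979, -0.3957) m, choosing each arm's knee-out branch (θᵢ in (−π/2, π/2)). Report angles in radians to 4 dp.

rotate P by −φ1: (-0.1596, -0.0979, -0.3957)
  e−x'=0.3196;  (l²−L²−(e−x')²−y'²−z²)/2L = -0.3342
  θ1 = atan2(B,A) + arccos(C/0.5086) = 1.3963
arm 2 (φ=120.0°): x'=-0.0050, y'=0.1872
  A cos θ + B sin θ = C:  0.1650·cos θ + -0.3957·sin θ = -0.1280
  θ2 = atan2(B,A) + arccos(C/0.4287) = 0.6983
rotate P by −φ3: (0.1646, -0.0893, -0.3957)
  A=-0.0046, B=-0.3957, C=(l²−L²−A²−y'²−z²)/(2L)=0.0980
  √(A²+B²)=0.3957;  θ3 = -1.5824+1.3204 ≈ -0.2620

θ₁ = 1.3963, θ₂ = 0.6983, θ₃ = -0.2620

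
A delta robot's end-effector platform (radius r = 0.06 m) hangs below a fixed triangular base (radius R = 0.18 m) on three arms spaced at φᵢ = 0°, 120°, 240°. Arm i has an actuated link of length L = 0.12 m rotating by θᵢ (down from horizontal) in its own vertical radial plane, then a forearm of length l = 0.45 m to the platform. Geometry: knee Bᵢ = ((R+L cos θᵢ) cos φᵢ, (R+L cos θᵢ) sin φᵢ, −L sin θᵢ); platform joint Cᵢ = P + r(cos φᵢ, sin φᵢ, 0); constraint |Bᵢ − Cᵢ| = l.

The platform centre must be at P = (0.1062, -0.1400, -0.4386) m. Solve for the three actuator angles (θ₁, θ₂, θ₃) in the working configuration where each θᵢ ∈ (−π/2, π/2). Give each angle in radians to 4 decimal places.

rotate P by −φ1: (0.1062, -0.1400, -0.4386)
  A=0.0138, B=-0.4386, C=(l²−L²−A²−y'²−z²)/(2L)=-0.1003
  γ=atan2(-0.4386,0.0138)=-1.5393;  ψ=arccos(-0.2285)=1.8013;  θ1=γ+ψ≈0.2619
arm 2 (φ=120.0°): x'=-0.1743, y'=-0.0220
  A cos θ + B sin θ = C:  0.2943·cos θ + -0.4386·sin θ = -0.3808
  √(A²+B²)=0.5282;  θ2 = -0.9797+2.3759 ≈ 1.3962
arm 3 (φ=240.0°): x'=0.0681, y'=0.1620
  e−x'=0.0519;  (l²−L²−(e−x')²−y'²−z²)/2L = -0.1383
  γ=atan2(-0.4386,0.0519)=-1.4531;  ψ=arccos(-0.3132)=1.8893;  θ3=γ+ψ≈0.4362

θ₁ = 0.2619, θ₂ = 1.3962, θ₃ = 0.4362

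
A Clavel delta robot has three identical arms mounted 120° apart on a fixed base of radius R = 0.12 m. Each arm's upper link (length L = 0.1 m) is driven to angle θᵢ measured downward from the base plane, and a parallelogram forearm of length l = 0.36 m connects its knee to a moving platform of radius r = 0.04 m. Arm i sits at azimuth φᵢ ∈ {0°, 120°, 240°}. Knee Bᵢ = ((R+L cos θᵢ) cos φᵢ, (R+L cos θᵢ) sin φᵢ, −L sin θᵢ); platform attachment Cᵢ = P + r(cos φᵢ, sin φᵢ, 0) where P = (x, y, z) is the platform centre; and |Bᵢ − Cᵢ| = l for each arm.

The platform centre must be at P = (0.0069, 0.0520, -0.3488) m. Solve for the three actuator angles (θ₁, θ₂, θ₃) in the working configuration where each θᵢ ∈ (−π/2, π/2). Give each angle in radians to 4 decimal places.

θ₁ = 0.3489, θ₂ = 0.1747, θ₃ = 0.6110

arm 1 (φ=0.0°): x'=0.0069, y'=0.0520
  A cos θ + B sin θ = C:  0.0731·cos θ + -0.3488·sin θ = -0.0505
  θ1 = atan2(B,A) + arccos(C/0.3564) = 0.3489
arm 2 (φ=120.0°): x'=0.0416, y'=-0.0320
  e−x'=0.0384;  (l²−L²−(e−x')²−y'²−z²)/2L = -0.0228
  γ=atan2(-0.3488,0.0384)=-1.4611;  ψ=arccos(-0.0650)=1.6358;  θ2=γ+ψ≈0.1747
φ3=240.0° → target in arm frame (-0.0485, -0.0200)
  A=0.1285, B=-0.3488, C=(l²−L²−A²−y'²−z²)/(2L)=-0.0949
  γ=atan2(-0.3488,0.1285)=-1.2179;  ψ=arccos(-0.2552)=1.8288;  θ3=γ+ψ≈0.6110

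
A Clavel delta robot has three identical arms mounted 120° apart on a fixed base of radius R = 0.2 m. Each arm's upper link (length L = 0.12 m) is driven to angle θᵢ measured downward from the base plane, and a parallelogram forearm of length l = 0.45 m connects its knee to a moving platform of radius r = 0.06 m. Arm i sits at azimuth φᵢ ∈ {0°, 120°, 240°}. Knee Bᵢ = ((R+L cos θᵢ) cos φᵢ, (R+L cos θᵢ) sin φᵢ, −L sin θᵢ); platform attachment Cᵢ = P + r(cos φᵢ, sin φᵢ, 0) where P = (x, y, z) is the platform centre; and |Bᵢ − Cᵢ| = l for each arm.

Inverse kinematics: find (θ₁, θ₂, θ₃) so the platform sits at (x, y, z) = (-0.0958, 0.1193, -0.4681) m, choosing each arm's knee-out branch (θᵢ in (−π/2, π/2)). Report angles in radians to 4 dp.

θ₁ = 1.3968, θ₂ = 0.2619, θ₃ = 1.2219

φ1=0.0° → target in arm frame (-0.0958, 0.1193)
  A cos θ + B sin θ = C:  0.2358·cos θ + -0.4681·sin θ = -0.4202
  θ1 = atan2(B,A) + arccos(C/0.5241) = 1.3968
φ2=120.0° → target in arm frame (0.1512, 0.0233)
  A=-0.0112, B=-0.4681, C=(l²−L²−A²−y'²−z²)/(2L)=-0.1320
  √(A²+B²)=0.4682;  θ2 = -1.5948+1.8566 ≈ 0.2619
arm 3 (φ=240.0°): x'=-0.0554, y'=-0.1426
  A cos θ + B sin θ = C:  0.1954·cos θ + -0.4681·sin θ = -0.3731
  √(A²+B²)=0.5073;  θ3 = -1.1753+2.3973 ≈ 1.2219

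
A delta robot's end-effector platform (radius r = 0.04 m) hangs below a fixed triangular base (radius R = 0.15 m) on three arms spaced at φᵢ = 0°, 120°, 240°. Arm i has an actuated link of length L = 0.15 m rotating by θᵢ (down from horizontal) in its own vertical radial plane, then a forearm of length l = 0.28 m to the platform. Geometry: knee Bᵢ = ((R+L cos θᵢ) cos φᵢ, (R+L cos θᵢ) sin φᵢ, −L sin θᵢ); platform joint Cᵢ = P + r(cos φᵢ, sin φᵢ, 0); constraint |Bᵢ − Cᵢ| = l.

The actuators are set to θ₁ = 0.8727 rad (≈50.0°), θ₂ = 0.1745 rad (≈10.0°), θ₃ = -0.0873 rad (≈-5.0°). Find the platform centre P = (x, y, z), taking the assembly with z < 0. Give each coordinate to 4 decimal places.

(-0.0693, -0.0144, -0.1617)

φ1=0.0°: virtual centre (0.2064, 0.0000, -0.1149), radius l
φ2=120.0°: virtual centre (-0.1289, 0.2232, -0.0260), radius l
O3 = (0.2594·cos240.0°, 0.2594·sin240.0°, 0.0131) = (-0.1297, -0.2247, 0.0131)
|O₂|²−|O₁|² = 0.0113;  |O₃|²−|O₁|² = 0.0117
linear system: -0.6706x+0.4464y = 0.0113−0.1777z; -0.6723x+-0.4493y = 0.0117−0.2560z
det = 0.6014;  x = -0.0171+0.3228z,  y = -0.0004+0.0867z
sphere 1 gives Az²+Bz+C=0 with A=1.1117, B=0.0855, C=-0.0152;  B²−4AC=0.0751;  roots -0.1617, 0.0848;  negative root z = -0.1617
x = -0.0693, y = -0.0144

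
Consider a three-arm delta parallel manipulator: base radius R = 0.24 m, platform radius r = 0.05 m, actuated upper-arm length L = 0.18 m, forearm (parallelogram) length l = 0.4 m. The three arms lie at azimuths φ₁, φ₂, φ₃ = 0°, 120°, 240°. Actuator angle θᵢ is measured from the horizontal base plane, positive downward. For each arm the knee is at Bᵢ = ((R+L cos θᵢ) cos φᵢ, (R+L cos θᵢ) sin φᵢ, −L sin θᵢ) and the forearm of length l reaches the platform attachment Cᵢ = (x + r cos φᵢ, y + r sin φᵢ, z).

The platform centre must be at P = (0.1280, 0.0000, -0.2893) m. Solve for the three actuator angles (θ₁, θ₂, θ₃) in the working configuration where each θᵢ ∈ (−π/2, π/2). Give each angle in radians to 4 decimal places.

arm 1 (φ=0.0°): x'=0.1280, y'=0.0000
  A=0.0620, B=-0.2893, C=(l²−L²−A²−y'²−z²)/(2L)=0.1113
  γ=atan2(-0.2893,0.0620)=-1.3597;  ψ=arccos(0.3761)=1.1852;  θ1=γ+ψ≈-0.1745
arm 2 (φ=120.0°): x'=-0.0640, y'=-0.1109
  A cos θ + B sin θ = C:  0.2540·cos θ + -0.2893·sin θ = -0.0914
  √(A²+B²)=0.3850;  θ2 = -0.8503+1.8105 ≈ 0.9602
φ3=240.0° → target in arm frame (-0.0640, 0.1109)
  A=0.2540, B=-0.2893, C=(l²−L²−A²−y'²−z²)/(2L)=-0.0914
  γ=atan2(-0.2893,0.2540)=-0.8503;  ψ=arccos(-0.2374)=1.8105;  θ3=γ+ψ≈0.9602

θ₁ = -0.1745, θ₂ = 0.9602, θ₃ = 0.9602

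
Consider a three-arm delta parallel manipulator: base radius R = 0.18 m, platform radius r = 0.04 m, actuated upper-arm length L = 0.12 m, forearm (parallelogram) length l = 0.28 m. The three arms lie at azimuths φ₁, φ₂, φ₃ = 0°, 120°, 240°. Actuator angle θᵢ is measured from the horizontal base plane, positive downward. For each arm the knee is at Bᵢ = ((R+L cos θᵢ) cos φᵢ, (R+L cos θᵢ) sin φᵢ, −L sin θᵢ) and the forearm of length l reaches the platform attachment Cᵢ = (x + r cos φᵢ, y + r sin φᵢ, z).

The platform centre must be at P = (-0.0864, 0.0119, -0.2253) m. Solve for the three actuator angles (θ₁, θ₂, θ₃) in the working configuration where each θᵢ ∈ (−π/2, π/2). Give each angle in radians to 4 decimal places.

θ₁ = 1.3089, θ₂ = 0.3490, θ₃ = 0.5233

rotate P by −φ1: (-0.0864, 0.0119, -0.2253)
  A cos θ + B sin θ = C:  0.2264·cos θ + -0.2253·sin θ = -0.1590
  √(A²+B²)=0.3194;  θ1 = -0.7830+2.0918 ≈ 1.3089
arm 2 (φ=120.0°): x'=0.0535, y'=0.0689
  e−x'=0.0865;  (l²−L²−(e−x')²−y'²−z²)/2L = 0.0042
  θ2 = atan2(B,A) + arccos(C/0.2413) = 0.3490
arm 3 (φ=240.0°): x'=0.0329, y'=-0.0808
  A=0.1071, B=-0.2253, C=(l²−L²−A²−y'²−z²)/(2L)=-0.0198
  θ3 = atan2(B,A) + arccos(C/0.2495) = 0.5233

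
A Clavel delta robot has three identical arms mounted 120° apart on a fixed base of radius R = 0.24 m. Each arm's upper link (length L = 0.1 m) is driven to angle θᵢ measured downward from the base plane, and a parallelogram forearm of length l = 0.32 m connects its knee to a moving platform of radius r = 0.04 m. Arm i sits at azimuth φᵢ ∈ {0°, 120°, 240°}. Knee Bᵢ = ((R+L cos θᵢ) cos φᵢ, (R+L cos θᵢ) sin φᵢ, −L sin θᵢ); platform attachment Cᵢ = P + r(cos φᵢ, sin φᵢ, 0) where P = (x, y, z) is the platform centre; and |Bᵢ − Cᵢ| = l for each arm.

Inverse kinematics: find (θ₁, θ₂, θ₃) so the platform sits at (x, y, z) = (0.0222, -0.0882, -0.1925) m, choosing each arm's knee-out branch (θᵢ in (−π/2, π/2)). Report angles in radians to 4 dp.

θ₁ = 0.4364, θ₂ = 1.3961, θ₃ = -0.1735

arm 1 (φ=0.0°): x'=0.0222, y'=-0.0882
  e−x'=0.1778;  (l²−L²−(e−x')²−y'²−z²)/2L = 0.0798
  γ=atan2(-0.1925,0.1778)=-0.8251;  ψ=arccos(0.3044)=1.2615;  θ1=γ+ψ≈0.4364
arm 2 (φ=120.0°): x'=-0.0875, y'=0.0249
  e−x'=0.2875;  (l²−L²−(e−x')²−y'²−z²)/2L = -0.1396
  √(A²+B²)=0.3460;  θ2 = -0.5900+1.9862 ≈ 1.3961
arm 3 (φ=240.0°): x'=0.0653, y'=0.0633
  A cos θ + B sin θ = C:  0.1347·cos θ + -0.1925·sin θ = 0.1659
  θ3 = atan2(B,A) + arccos(C/0.2350) = -0.1735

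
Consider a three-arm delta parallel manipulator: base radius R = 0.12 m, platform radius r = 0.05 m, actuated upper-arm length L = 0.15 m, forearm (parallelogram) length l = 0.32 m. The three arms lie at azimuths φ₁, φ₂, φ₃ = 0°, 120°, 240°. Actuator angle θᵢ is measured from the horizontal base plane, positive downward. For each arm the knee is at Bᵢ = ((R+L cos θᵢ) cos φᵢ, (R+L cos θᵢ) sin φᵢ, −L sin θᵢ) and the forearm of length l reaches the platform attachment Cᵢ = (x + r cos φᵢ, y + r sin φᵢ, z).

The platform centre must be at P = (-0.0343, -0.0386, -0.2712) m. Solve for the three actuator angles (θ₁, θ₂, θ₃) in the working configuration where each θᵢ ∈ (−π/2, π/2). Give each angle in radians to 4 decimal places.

θ₁ = 0.4362, θ₂ = 0.3490, θ₃ = -0.0005

φ1=0.0° → target in arm frame (-0.0343, -0.0386)
  e−x'=0.1043;  (l²−L²−(e−x')²−y'²−z²)/2L = -0.0201
  θ1 = atan2(B,A) + arccos(C/0.2906) = 0.4362
φ2=120.0° → target in arm frame (-0.0163, 0.0490)
  A=0.0863, B=-0.2712, C=(l²−L²−A²−y'²−z²)/(2L)=-0.0116
  √(A²+B²)=0.2846;  θ2 = -1.2628+1.6117 ≈ 0.3490
φ3=240.0° → target in arm frame (0.0506, -0.0104)
  e−x'=0.0194;  (l²−L²−(e−x')²−y'²−z²)/2L = 0.0196
  √(A²+B²)=0.2719;  θ3 = -1.4993+1.4988 ≈ -0.0005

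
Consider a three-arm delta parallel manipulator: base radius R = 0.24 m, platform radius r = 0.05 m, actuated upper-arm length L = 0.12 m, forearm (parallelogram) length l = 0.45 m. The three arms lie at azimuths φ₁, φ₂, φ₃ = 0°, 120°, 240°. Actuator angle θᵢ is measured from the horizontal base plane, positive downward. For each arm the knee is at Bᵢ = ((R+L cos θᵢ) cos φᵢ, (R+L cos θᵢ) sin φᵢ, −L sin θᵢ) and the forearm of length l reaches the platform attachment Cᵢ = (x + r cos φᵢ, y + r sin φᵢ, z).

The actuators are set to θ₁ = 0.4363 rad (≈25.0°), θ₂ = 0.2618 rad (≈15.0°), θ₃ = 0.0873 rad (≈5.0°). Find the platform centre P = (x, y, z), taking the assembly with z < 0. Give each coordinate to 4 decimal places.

arm 1 at φ=0.0°: ρ1 = 0.2988;  O1 = (0.2988, 0.0000, -0.0507)
O2 = (0.3059·cos120.0°, 0.3059·sin120.0°, -0.0311) = (-0.1530, 0.2649, -0.0311)
arm 3 at φ=240.0°: ρ3 = 0.3095;  O3 = (-0.1548, -0.2681, -0.0105)
eliminate P² terms by subtracting sphere 1 from 2 and 3
[-0.9034 0.5299 0.0393]·P = 0.0027;  [-0.9071 -0.5361 0.0805]·P = 0.0041
Cramer: x(z) = -0.0038+0.0660z;  y(z) = -0.0013+0.0384z
quadratic in z: (1.0058)z²+(0.0614)z+(-0.1084)=0, √Δ=0.6633 → z ∈ {-0.3602, 0.2992}; z = -0.3602 (taking z<0)
x = -0.0275, y = -0.0151

(-0.0275, -0.0151, -0.3602)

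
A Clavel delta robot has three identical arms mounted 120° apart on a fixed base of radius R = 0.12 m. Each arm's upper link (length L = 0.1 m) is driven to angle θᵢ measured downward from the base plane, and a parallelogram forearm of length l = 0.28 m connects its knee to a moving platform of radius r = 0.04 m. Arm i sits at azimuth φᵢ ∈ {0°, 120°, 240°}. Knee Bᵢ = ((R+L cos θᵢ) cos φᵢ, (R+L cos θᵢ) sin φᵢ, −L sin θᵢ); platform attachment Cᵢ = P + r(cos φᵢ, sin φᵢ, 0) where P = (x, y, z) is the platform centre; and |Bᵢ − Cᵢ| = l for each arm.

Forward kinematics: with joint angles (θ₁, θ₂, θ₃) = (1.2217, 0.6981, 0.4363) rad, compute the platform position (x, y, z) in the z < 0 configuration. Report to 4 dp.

arm 1 at φ=0.0°: ρ1 = 0.1142;  centre 1 = (0.1142, 0.0000, -0.0940)
centre 2 = (0.1566·cos120.0°, 0.1566·sin120.0°, -0.0643) = (-0.0783, 0.1356, -0.0643)
φ3=240.0°: virtual centre (-0.0853, -0.1478, -0.0423), radius l
|centre ₂|²−|centre ₁|² = 0.0068;  |centre ₃|²−|centre ₁|² = 0.0090
linear system: -0.3850x+0.2713y = 0.0068−0.0594z; -0.3990x+-0.2955y = 0.0090−0.1034z
det = 0.2220;  x = -0.0201+0.2054z,  y = -0.0035+0.0726z
into |P−centre ₁|² = l²: 1.0475z² + 0.1323z + -0.0515 = 0;  Δ = 0.2334;  z = -0.2938 or 0.1675 → z<0 root = -0.2938
x = -0.0804, y = -0.0248

(-0.0804, -0.0248, -0.2938)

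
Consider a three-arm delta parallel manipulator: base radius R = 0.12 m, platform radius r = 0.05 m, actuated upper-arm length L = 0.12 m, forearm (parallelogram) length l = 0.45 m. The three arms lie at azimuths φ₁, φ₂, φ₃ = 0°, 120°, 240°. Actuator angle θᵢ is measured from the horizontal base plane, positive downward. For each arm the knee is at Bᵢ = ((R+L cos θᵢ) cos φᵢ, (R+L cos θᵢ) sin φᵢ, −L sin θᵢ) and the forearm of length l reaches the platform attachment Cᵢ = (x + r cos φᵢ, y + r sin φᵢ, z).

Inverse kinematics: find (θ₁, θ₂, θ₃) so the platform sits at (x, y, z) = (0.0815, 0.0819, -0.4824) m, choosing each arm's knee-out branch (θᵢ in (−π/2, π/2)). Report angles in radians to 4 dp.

arm 1 (φ=0.0°): x'=0.0815, y'=0.0819
  A=-0.0115, B=-0.4824, C=(l²−L²−A²−y'²−z²)/(2L)=-0.2144
  γ=atan2(-0.4824,-0.0115)=-1.5946;  ψ=arccos(-0.4443)=2.0311;  θ1=γ+ψ≈0.4365
arm 2 (φ=120.0°): x'=0.0302, y'=-0.1115
  A=0.0398, B=-0.4824, C=(l²−L²−A²−y'²−z²)/(2L)=-0.2443
  √(A²+B²)=0.4840;  θ2 = -1.4884+2.0999 ≈ 0.6114
arm 3 (φ=240.0°): x'=-0.1117, y'=0.0296
  A cos θ + B sin θ = C:  0.1817·cos θ + -0.4824·sin θ = -0.3271
  θ3 = atan2(B,A) + arccos(C/0.5155) = 1.0475

θ₁ = 0.4365, θ₂ = 0.6114, θ₃ = 1.0475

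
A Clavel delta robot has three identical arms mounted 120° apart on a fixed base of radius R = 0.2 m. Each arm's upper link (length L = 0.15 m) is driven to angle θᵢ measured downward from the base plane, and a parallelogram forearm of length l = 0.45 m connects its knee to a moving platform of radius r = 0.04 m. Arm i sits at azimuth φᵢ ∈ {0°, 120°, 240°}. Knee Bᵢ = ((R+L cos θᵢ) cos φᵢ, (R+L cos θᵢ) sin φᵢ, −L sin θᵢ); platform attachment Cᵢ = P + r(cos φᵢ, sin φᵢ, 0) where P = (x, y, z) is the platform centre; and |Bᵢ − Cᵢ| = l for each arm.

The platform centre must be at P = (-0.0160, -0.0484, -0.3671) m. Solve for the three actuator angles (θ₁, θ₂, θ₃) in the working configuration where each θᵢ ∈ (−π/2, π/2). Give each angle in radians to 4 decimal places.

arm 1 (φ=0.0°): x'=-0.0160, y'=-0.0484
  A=0.1760, B=-0.3671, C=(l²−L²−A²−y'²−z²)/(2L)=0.0397
  γ=atan2(-0.3671,0.1760)=-1.1237;  ψ=arccos(0.0976)=1.4731;  θ1=γ+ψ≈0.3493
φ2=120.0° → target in arm frame (-0.0339, 0.0381)
  A cos θ + B sin θ = C:  0.1939·cos θ + -0.3671·sin θ = 0.0206
  γ=atan2(-0.3671,0.1939)=-1.0848;  ψ=arccos(0.0497)=1.5211;  θ2=γ+ψ≈0.4363
φ3=240.0° → target in arm frame (0.0499, 0.0103)
  e−x'=0.1101;  (l²−L²−(e−x')²−y'²−z²)/2L = 0.1100
  γ=atan2(-0.3671,0.1101)=-1.2795;  ψ=arccos(0.2871)=1.2796;  θ3=γ+ψ≈0.0001

θ₁ = 0.3493, θ₂ = 0.4363, θ₃ = 0.0001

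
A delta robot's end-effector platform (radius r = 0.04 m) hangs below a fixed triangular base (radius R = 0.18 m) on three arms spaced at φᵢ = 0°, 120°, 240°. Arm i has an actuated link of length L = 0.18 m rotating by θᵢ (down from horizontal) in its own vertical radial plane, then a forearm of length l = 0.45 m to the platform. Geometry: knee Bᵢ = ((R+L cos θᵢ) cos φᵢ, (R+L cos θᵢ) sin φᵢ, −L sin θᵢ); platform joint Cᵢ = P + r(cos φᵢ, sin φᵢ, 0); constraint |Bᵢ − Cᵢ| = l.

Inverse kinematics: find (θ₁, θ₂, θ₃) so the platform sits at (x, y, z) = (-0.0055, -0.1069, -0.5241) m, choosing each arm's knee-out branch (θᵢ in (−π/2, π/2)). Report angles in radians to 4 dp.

arm 1 (φ=0.0°): x'=-0.0055, y'=-0.1069
  e−x'=0.1455;  (l²−L²−(e−x')²−y'²−z²)/2L = -0.3811
  γ=atan2(-0.5241,0.1455)=-1.3000;  ψ=arccos(-0.7006)=2.3470;  θ1=γ+ψ≈1.0470
arm 2 (φ=120.0°): x'=-0.0898, y'=0.0582
  e−x'=0.2298;  (l²−L²−(e−x')²−y'²−z²)/2L = -0.4466
  θ2 = atan2(B,A) + arccos(C/0.5723) = 1.3087
rotate P by −φ3: (0.0953, 0.0487, -0.5241)
  A=0.0447, B=-0.5241, C=(l²−L²−A²−y'²−z²)/(2L)=-0.3026
  θ3 = atan2(B,A) + arccos(C/0.5260) = 0.6981

θ₁ = 1.0470, θ₂ = 1.3087, θ₃ = 0.6981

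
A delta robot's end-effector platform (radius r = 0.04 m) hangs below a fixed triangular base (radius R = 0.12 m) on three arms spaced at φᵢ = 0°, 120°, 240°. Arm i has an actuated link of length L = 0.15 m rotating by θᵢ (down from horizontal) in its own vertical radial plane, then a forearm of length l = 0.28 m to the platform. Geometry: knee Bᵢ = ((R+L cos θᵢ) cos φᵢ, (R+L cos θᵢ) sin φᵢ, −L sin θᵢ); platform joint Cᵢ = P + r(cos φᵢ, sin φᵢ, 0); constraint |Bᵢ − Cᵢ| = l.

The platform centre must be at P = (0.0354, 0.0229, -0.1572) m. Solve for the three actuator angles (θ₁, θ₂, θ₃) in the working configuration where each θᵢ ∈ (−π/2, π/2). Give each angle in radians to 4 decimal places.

θ₁ = -0.3484, θ₂ = 0.0002, θ₃ = 0.3490

φ1=0.0° → target in arm frame (0.0354, 0.0229)
  A cos θ + B sin θ = C:  0.0446·cos θ + -0.1572·sin θ = 0.0956
  θ1 = atan2(B,A) + arccos(C/0.1634) = -0.3484
φ2=120.0° → target in arm frame (0.0021, -0.0421)
  e−x'=0.0779;  (l²−L²−(e−x')²−y'²−z²)/2L = 0.0778
  √(A²+B²)=0.1754;  θ2 = -1.1109+1.1111 ≈ 0.0002
rotate P by −φ3: (-0.0375, 0.0192, -0.1572)
  A cos θ + B sin θ = C:  0.1175·cos θ + -0.1572·sin θ = 0.0567
  θ3 = atan2(B,A) + arccos(C/0.1963) = 0.3490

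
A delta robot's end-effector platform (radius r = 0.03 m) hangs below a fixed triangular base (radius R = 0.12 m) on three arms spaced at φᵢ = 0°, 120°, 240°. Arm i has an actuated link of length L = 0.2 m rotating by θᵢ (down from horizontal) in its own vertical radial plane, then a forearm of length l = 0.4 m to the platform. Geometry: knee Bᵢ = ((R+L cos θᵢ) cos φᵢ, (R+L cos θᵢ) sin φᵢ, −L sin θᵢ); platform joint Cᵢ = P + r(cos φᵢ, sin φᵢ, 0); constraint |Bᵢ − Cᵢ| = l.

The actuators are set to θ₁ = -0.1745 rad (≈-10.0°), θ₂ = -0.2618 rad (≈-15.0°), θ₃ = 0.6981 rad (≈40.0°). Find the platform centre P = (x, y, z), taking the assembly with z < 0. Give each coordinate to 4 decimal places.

(0.0573, 0.1176, -0.2709)

arm 1 at φ=0.0°: e+L cos θ1 = 0.2870;  O1 = (0.2870, 0.0000, 0.0347)
O2 = (0.2832·cos120.0°, 0.2832·sin120.0°, 0.0518) = (-0.1416, 0.2452, 0.0518)
φ3=240.0°: virtual centre (-0.1216, -0.2106, -0.1286), radius l
subtract pairs → two planes through P
plane₁₂: -0.8571x+0.4905y+0.0341z = -0.0007
det = 0.7619;  x = 0.0054+-0.1914z,  y = 0.0081+-0.4039z
quadratic in z: (1.1998)z²+(0.0317)z+(-0.0795)=0, √Δ=0.6184 → z ∈ {-0.2709, 0.2445}; z = -0.2709 (taking z<0)
x = 0.0573, y = 0.1176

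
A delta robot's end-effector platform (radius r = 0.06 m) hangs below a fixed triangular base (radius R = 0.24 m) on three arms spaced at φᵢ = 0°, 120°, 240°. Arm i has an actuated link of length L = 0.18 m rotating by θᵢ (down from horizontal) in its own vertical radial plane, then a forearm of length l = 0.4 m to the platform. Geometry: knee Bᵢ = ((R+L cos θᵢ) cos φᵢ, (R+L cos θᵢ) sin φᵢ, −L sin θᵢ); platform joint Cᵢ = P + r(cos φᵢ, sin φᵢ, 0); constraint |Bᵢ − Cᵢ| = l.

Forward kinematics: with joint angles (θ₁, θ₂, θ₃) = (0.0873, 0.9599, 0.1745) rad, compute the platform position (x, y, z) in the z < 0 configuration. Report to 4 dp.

arm 1 at φ=0.0°: (R−r)+L cos θ1 = 0.3593;  centre 1 = (0.3593, 0.0000, -0.0157)
centre 2 = (0.2832·cos120.0°, 0.2832·sin120.0°, -0.1474) = (-0.1416, 0.2453, -0.1474)
arm 3 at φ=240.0°: (R−r)+L cos θ3 = 0.3573;  centre 3 = (-0.1786, -0.3094, -0.0313)
|centre ₂|²−|centre ₁|² = -0.0274;  |centre ₃|²−|centre ₁|² = -0.0007
[-1.0019 0.4906 -0.2635]·P = -0.0274;  [-1.0759 -0.6188 -0.0311]·P = -0.0007
det = 1.1478;  x = 0.0151+-0.1554z,  y = -0.0250+0.2198z
quadratic in z: (1.0725)z²+(0.1273)z+(-0.0406)=0, √Δ=0.4365 → z ∈ {-0.2629, 0.1441}; z = -0.2629 (taking z<0)
x = 0.0559, y = -0.0828

(0.0559, -0.0828, -0.2629)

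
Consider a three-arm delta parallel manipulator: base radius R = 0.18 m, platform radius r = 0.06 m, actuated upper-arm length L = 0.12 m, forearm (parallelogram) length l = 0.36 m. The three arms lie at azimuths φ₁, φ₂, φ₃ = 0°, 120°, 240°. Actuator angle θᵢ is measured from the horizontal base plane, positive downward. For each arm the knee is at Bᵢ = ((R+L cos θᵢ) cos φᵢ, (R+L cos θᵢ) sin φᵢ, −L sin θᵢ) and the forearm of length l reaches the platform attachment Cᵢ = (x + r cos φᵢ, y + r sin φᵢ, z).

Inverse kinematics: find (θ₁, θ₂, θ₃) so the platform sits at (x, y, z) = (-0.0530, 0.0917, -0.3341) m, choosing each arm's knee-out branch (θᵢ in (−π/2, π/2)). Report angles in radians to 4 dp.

θ₁ = 0.8730, θ₂ = 0.0000, θ₃ = 0.8726

arm 1 (φ=0.0°): x'=-0.0530, y'=0.0917
  e−x'=0.1730;  (l²−L²−(e−x')²−y'²−z²)/2L = -0.1448
  θ1 = atan2(B,A) + arccos(C/0.3762) = 0.8730
arm 2 (φ=120.0°): x'=0.1059, y'=0.0000
  e−x'=0.0141;  (l²−L²−(e−x')²−y'²−z²)/2L = 0.0141
  γ=atan2(-0.3341,0.0141)=-1.5287;  ψ=arccos(0.0421)=1.5287;  θ2=γ+ψ≈0.0000
rotate P by −φ3: (-0.0529, -0.0917, -0.3341)
  A cos θ + B sin θ = C:  0.1729·cos θ + -0.3341·sin θ = -0.1448
  θ3 = atan2(B,A) + arccos(C/0.3762) = 0.8726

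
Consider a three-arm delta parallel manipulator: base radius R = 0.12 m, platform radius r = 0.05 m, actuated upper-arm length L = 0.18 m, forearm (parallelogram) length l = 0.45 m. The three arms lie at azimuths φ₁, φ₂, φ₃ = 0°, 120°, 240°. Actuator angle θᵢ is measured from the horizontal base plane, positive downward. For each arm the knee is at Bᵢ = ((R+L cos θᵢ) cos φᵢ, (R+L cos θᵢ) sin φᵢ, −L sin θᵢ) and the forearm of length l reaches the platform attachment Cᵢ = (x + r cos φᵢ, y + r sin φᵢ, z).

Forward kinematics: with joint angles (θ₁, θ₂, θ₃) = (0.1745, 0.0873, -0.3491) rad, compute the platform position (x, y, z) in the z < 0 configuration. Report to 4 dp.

arm 1 at φ=0.0°: e+L cos θ1 = 0.2473;  centre 1 = (0.2473, 0.0000, -0.0313)
φ2=120.0°: virtual centre (-0.1247, 0.2159, -0.0157), radius l
centre 3 = (0.2391·cos240.0°, 0.2391·sin240.0°, 0.0616) = (-0.1196, -0.2071, 0.0616)
subtract pairs → two planes through P
plane₁₂: -0.7438x+0.4318y+0.0311z = 0.0003
Cramer: x(z) = 0.0006+0.1489z;  y(z) = 0.0017+0.1844z
sphere 1 gives Az²+Bz+C=0 with A=1.0562, B=-0.0103, C=-0.1407;  B²−4AC=0.5944;  roots -0.3601, 0.3699;  negative root z = -0.3601
x = -0.0530, y = -0.0647

(-0.0530, -0.0647, -0.3601)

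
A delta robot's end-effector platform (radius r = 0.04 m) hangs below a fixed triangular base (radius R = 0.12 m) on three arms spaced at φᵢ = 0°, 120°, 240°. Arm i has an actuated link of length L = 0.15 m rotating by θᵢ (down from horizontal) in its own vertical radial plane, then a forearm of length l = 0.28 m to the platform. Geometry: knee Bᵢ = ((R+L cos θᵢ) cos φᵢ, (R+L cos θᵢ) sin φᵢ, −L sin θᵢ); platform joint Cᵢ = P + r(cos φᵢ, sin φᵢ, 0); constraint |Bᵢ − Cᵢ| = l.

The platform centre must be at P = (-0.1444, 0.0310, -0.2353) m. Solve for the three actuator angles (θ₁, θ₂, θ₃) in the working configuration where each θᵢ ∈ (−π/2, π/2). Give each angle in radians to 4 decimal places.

φ1=0.0° → target in arm frame (-0.1444, 0.0310)
  A=0.2244, B=-0.2353, C=(l²−L²−A²−y'²−z²)/(2L)=-0.1693
  θ1 = atan2(B,A) + arccos(C/0.3251) = 1.3093
φ2=120.0° → target in arm frame (0.0990, 0.1096)
  e−x'=-0.0190;  (l²−L²−(e−x')²−y'²−z²)/2L = -0.0394
  √(A²+B²)=0.2361;  θ2 = -1.6516+1.7386 ≈ 0.0871
rotate P by −φ3: (0.0454, -0.1406, -0.2353)
  A cos θ + B sin θ = C:  0.0346·cos θ + -0.2353·sin θ = -0.0681
  θ3 = atan2(B,A) + arccos(C/0.2378) = 0.4365

θ₁ = 1.3093, θ₂ = 0.0871, θ₃ = 0.4365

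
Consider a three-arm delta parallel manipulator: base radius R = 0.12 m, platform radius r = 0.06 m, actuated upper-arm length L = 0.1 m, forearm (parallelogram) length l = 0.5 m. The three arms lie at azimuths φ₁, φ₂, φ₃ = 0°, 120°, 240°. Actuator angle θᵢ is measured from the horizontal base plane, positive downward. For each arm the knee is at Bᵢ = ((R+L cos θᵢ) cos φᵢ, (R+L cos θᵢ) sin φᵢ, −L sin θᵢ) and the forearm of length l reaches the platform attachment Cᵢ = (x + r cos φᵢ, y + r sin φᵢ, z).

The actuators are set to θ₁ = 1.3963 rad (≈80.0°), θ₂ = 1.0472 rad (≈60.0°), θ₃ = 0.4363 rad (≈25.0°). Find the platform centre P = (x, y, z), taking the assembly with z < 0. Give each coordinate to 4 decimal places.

(-0.1379, -0.1040, -0.5376)

O1 = (0.0774·cos0.0°, 0.0774·sin0.0°, -0.0985) = (0.0774, 0.0000, -0.0985)
arm 2 at φ=120.0°: e+L cos θ2 = 0.1100;  O2 = (-0.0550, 0.0953, -0.0866)
φ3=240.0°: virtual centre (-0.0753, -0.1305, -0.0423), radius l
subtract pairs → two planes through P
linear system: -0.2647x+0.1905y = 0.0039−0.0238z; -0.3054x+-0.2609y = 0.0088−0.1124z
Cramer: x(z) = -0.0212+0.2171z;  y(z) = -0.0089+0.1769z
sphere 1 gives Az²+Bz+C=0 with A=1.0784, B=0.1510, C=-0.2305;  B²−4AC=1.0172;  roots -0.5376, 0.3976;  negative root z = -0.5376
x = -0.1379, y = -0.1040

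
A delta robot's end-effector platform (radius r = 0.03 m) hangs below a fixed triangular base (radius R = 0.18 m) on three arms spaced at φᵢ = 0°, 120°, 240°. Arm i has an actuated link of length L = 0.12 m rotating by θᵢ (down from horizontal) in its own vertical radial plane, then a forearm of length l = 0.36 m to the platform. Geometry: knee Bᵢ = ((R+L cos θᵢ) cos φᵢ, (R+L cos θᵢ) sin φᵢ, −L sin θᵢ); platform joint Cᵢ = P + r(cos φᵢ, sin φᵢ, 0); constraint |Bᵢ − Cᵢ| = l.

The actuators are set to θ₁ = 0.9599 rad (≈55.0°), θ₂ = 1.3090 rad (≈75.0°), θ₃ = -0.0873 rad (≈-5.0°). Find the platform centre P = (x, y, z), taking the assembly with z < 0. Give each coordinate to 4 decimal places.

(-0.0314, -0.1340, -0.3197)

φ1=0.0°: virtual centre (0.2188, 0.0000, -0.0983), radius l
φ2=120.0°: virtual centre (-0.0905, 0.1568, -0.1159), radius l
centre 3 = (0.2695·cos240.0°, 0.2695·sin240.0°, 0.0105) = (-0.1348, -0.2334, 0.0105)
subtract pairs → two planes through P
[-0.6187 0.3136 -0.0352]·P = -0.0113;  [-0.7072 -0.4669 0.2175]·P = 0.0152
Cramer: x(z) = 0.0010+0.1014z;  y(z) = -0.0341+0.3123z
quadratic in z: (1.1078)z²+(0.1311)z+(-0.0713)=0, √Δ=0.5773 → z ∈ {-0.3197, 0.2014}; z = -0.3197 (taking z<0)
x = -0.0314, y = -0.1340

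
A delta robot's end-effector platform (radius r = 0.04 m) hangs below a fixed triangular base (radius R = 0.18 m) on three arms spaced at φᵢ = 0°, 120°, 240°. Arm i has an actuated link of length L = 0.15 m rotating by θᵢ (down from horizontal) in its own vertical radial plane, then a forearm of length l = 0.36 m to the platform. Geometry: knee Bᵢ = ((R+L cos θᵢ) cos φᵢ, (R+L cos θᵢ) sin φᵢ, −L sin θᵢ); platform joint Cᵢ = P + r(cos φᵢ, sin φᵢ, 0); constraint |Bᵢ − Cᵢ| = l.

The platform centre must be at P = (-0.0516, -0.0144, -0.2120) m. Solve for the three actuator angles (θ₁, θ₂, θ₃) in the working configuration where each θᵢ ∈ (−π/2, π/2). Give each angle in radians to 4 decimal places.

φ1=0.0° → target in arm frame (-0.0516, -0.0144)
  A cos θ + B sin θ = C:  0.1916·cos θ + -0.2120·sin θ = 0.0841
  γ=atan2(-0.2120,0.1916)=-0.8359;  ψ=arccos(0.2944)=1.2720;  θ1=γ+ψ≈0.4361
arm 2 (φ=120.0°): x'=0.0133, y'=0.0519
  A cos θ + B sin θ = C:  0.1267·cos θ + -0.2120·sin θ = 0.1447
  γ=atan2(-0.2120,0.1267)=-1.0322;  ψ=arccos(0.5860)=0.9446;  θ2=γ+ψ≈-0.0876
φ3=240.0° → target in arm frame (0.0383, -0.0375)
  A cos θ + B sin θ = C:  0.1017·cos θ + -0.2120·sin θ = 0.1680
  γ=atan2(-0.2120,0.1017)=-1.1234;  ψ=arccos(0.7145)=0.7749;  θ3=γ+ψ≈-0.3485

θ₁ = 0.4361, θ₂ = -0.0876, θ₃ = -0.3485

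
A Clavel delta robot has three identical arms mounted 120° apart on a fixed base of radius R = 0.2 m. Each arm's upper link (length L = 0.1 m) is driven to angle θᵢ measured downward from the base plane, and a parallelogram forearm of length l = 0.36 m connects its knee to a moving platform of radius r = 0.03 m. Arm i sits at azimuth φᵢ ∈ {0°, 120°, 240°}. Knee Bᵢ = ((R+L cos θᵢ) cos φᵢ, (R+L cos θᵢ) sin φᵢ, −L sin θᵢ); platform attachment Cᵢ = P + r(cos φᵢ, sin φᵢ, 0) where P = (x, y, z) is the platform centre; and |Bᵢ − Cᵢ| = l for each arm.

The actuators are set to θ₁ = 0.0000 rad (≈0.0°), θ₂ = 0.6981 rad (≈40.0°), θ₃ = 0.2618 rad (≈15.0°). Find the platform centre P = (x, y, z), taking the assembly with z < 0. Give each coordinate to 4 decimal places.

(0.0373, -0.0320, -0.2728)

O1 = (0.2700·cos0.0°, 0.2700·sin0.0°, 0.0000) = (0.2700, 0.0000, 0.0000)
O2 = (0.2466·cos120.0°, 0.2466·sin120.0°, -0.0643) = (-0.1233, 0.2136, -0.0643)
arm 3 at φ=240.0°: e+L cos θ3 = 0.2666;  O3 = (-0.1333, -0.2309, -0.0259)
|O₂|²−|O₁|² = -0.0080;  |O₃|²−|O₁|² = -0.0012
plane₁₂: -0.7866x+0.4271y+-0.1286z = -0.0080
det = 0.7077;  x = 0.0059+-0.1151z,  y = -0.0078+0.0890z
quadratic in z: (1.0212)z²+(0.0594)z+(-0.0598)=0, √Δ=0.4977 → z ∈ {-0.2728, 0.2146}; z = -0.2728 (taking z<0)
x = 0.0373, y = -0.0320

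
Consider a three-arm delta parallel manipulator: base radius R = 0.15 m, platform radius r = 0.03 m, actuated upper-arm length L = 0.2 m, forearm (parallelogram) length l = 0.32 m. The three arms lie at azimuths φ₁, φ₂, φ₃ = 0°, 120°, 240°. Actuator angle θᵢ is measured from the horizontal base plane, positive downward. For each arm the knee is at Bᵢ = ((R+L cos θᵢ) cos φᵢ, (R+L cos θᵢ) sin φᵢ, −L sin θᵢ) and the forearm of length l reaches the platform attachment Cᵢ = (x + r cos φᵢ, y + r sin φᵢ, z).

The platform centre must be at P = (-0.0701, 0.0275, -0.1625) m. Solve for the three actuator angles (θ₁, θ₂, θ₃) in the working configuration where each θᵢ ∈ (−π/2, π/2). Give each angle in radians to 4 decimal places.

θ₁ = 0.8725, θ₂ = -0.0877, θ₃ = 0.3495

arm 1 (φ=0.0°): x'=-0.0701, y'=0.0275
  A cos θ + B sin θ = C:  0.1901·cos θ + -0.1625·sin θ = -0.0023
  θ1 = atan2(B,A) + arccos(C/0.2501) = 0.8725
rotate P by −φ2: (0.0589, 0.0470, -0.1625)
  A=0.0611, B=-0.1625, C=(l²−L²−A²−y'²−z²)/(2L)=0.0751
  √(A²+B²)=0.1736;  θ2 = -1.2110+1.1233 ≈ -0.0877
rotate P by −φ3: (0.0112, -0.0745, -0.1625)
  A cos θ + B sin θ = C:  0.1088·cos θ + -0.1625·sin θ = 0.0465
  √(A²+B²)=0.1955;  θ3 = -0.9810+1.3304 ≈ 0.3495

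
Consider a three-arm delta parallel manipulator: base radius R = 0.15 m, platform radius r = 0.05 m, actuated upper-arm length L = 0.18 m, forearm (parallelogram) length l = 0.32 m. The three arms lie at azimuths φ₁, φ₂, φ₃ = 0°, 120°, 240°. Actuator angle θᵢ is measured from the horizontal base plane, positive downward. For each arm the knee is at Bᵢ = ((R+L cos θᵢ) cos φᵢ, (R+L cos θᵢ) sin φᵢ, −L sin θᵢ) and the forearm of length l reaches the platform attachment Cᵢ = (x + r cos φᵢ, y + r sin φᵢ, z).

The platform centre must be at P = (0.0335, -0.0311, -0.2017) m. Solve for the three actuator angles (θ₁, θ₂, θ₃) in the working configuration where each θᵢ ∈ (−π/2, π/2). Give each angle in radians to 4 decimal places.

φ1=0.0° → target in arm frame (0.0335, -0.0311)
  e−x'=0.0665;  (l²−L²−(e−x')²−y'²−z²)/2L = 0.0665
  √(A²+B²)=0.2124;  θ1 = -1.2523+1.2525 ≈ 0.0002
arm 2 (φ=120.0°): x'=-0.0437, y'=-0.0135
  A cos θ + B sin θ = C:  0.1437·cos θ + -0.2017·sin θ = 0.0236
  √(A²+B²)=0.2476;  θ2 = -0.9518+1.4754 ≈ 0.5236
φ3=240.0° → target in arm frame (0.0102, 0.0446)
  e−x'=0.0898;  (l²−L²−(e−x')²−y'²−z²)/2L = 0.0535
  √(A²+B²)=0.2208;  θ3 = -1.1519+1.3260 ≈ 0.1741

θ₁ = 0.0002, θ₂ = 0.5236, θ₃ = 0.1741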